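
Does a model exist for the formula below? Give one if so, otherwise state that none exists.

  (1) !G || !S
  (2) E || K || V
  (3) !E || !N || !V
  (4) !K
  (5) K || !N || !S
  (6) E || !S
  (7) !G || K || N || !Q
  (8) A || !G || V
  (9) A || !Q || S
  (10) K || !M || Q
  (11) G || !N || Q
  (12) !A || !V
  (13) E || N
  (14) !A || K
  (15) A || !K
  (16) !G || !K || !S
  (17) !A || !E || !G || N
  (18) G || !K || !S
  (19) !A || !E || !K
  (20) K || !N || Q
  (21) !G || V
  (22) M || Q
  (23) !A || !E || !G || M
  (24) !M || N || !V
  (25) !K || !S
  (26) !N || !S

Unit clause (!K) forces K = False.
In (!A || K) only !A is left, so A = False.
Try S = False:
  (A || !Q || S) forces Q = False.
  (K || !M || Q) forces M = False.
  clause (M || Q) is falsified — backtrack.
So S = True.
  then (!G || !S) forces G = False.
  then (K || !N || !S) forces N = False.
  then (E || !S) forces E = True.
Set M = True.
  then (K || !M || Q) forces Q = True.
  then (!M || N || !V) forces V = False.
All clauses satisfied.

S = True, G = False, E = True, M = True, N = False, K = False, Q = True, V = False, A = False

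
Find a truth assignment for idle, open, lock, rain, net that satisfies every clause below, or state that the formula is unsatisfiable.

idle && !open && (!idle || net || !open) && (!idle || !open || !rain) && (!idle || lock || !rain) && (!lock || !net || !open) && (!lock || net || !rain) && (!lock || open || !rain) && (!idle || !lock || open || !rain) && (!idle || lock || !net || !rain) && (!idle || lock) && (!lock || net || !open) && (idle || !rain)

Unit clause (idle) forces idle = True.
Unit clause (!open) forces open = False.
In (!idle || lock) only lock is left, so lock = True.
In (!lock || open || !rain) only !rain is left, so rain = False.
Set net = False.
All clauses satisfied.

idle = True, open = False, lock = True, rain = False, net = False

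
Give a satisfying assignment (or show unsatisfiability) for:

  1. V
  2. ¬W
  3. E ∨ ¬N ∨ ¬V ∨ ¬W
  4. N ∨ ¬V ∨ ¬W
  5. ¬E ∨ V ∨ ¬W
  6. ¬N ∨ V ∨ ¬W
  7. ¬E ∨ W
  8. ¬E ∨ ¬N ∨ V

V = True; N = True; W = False; E = False

Unit clause (V) forces V = True.
Unit clause (¬W) forces W = False.
In (¬E ∨ W) only ¬E is left, so E = False.
Set N = True.
All clauses satisfied.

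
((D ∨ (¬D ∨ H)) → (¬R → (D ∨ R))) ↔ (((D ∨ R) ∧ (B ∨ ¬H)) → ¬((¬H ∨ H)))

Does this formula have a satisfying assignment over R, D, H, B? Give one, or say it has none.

R = True, D = False, H = True, B = False

  ((D ∨ (¬D ∨ H)) → (¬R → (D ∨ R))) ↔ (((D ∨ R) ∧ (B ∨ ¬H)) → ¬((¬H ∨ H))) = True
    (D ∨ (¬D ∨ H)) → (¬R → (D ∨ R)) = True
      D ∨ (¬D ∨ H) = True
        ¬D ∨ H = True
          ¬D = True
      ¬R → (D ∨ R) = True
        ¬R = False
        D ∨ R = True
    ((D ∨ R) ∧ (B ∨ ¬H)) → ¬((¬H ∨ H)) = True
      (D ∨ R) ∧ (B ∨ ¬H) = False
        D ∨ R = True
        B ∨ ¬H = False
          ¬H = False
      ¬((¬H ∨ H)) = False
        ¬H ∨ H = True
          ¬H = False
The formula evaluates to True.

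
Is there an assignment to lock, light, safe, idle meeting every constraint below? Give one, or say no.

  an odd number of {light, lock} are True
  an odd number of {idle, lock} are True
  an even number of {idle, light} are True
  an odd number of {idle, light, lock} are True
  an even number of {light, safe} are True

lock = True, light = False, safe = False, idle = False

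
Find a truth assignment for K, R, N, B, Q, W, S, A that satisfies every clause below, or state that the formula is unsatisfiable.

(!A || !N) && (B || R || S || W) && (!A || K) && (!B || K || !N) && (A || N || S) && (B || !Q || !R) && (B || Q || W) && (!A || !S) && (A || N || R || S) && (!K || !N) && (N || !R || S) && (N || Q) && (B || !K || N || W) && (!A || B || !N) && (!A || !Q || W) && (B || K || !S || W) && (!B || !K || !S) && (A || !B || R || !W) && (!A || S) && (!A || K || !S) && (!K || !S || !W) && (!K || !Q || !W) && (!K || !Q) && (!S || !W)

Try K = True:
  (!K || !N) forces N = False.
  (N || Q) forces Q = True.
  clause (!K || !Q) is falsified — backtrack.
So K = False.
  then (!A || K) forces A = False.
Set R = False.
Set N = True.
  then (!B || K || !N) forces B = False.
Set Q = True.
Set W = True.
  then (!S || !W) forces S = False.
All clauses satisfied.

K = False, R = False, N = True, B = False, Q = True, W = True, S = False, A = False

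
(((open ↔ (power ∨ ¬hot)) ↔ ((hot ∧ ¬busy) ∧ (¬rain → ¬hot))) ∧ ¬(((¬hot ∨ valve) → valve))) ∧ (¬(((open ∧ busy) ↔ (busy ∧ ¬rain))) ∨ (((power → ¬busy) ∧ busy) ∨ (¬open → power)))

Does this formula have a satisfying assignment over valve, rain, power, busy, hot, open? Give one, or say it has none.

valve: False, rain: True, power: True, busy: False, hot: False, open: False

  ((open ↔ (power ∨ ¬hot)) ↔ ((hot ∧ ¬busy) ∧ (¬rain → ¬hot))) ∧ ¬(((¬hot ∨ valve) → valve)) = True
    (open ↔ (power ∨ ¬hot)) ↔ ((hot ∧ ¬busy) ∧ (¬rain → ¬hot)) = True
      open ↔ (power ∨ ¬hot) = False
        power ∨ ¬hot = True
          ¬hot = True
      (hot ∧ ¬busy) ∧ (¬rain → ¬hot) = False
        hot ∧ ¬busy = False
          ¬busy = True
        ¬rain → ¬hot = True
          ¬rain = False
          ¬hot = True
    ¬(((¬hot ∨ valve) → valve)) = True
      (¬hot ∨ valve) → valve = False
        ¬hot ∨ valve = True
          ¬hot = True
  ¬(((open ∧ busy) ↔ (busy ∧ ¬rain))) ∨ (((power → ¬busy) ∧ busy) ∨ (¬open → power)) = True
    ¬(((open ∧ busy) ↔ (busy ∧ ¬rain))) = False
      (open ∧ busy) ↔ (busy ∧ ¬rain) = True
        open ∧ busy = False
        busy ∧ ¬rain = False
          ¬rain = False
    ((power → ¬busy) ∧ busy) ∨ (¬open → power) = True
      (power → ¬busy) ∧ busy = False
        power → ¬busy = True
          ¬busy = True
      ¬open → power = True
        ¬open = True
Both conjuncts True, so the formula holds.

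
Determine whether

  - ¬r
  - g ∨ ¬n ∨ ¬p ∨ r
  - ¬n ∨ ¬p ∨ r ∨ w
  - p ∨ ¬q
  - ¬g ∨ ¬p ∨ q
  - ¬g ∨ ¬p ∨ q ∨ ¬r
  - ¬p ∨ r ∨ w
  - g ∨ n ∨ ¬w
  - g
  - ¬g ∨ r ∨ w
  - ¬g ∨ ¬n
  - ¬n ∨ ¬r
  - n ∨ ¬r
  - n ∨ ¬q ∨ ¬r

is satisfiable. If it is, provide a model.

Unit clause (¬r) forces r = False.
Unit clause (g) forces g = True.
In (¬g ∨ r ∨ w) only w is left, so w = True.
In (¬g ∨ ¬n) only ¬n is left, so n = False.
Set q = True.
  then (p ∨ ¬q) forces p = True.
All clauses satisfied.

q=T; g=T; p=T; r=F; w=T; n=F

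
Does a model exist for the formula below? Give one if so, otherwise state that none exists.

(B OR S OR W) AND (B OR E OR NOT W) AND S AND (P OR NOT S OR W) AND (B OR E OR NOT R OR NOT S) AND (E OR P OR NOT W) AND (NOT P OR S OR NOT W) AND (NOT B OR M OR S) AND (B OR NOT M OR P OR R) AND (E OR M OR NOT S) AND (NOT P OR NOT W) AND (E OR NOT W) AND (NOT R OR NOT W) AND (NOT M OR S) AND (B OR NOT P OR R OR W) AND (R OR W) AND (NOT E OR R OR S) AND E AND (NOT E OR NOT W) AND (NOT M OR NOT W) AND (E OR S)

Unit clause (S) forces S = True.
Unit clause (E) forces E = True.
In (NOT E OR NOT W) only NOT W is left, so W = False.
In (P OR NOT S OR W) only P is left, so P = True.
In (R OR W) only R is left, so R = True.
Set M = False.
Set B = False.
All clauses satisfied.

M = False, B = False, W = False, R = True, P = True, E = True, S = True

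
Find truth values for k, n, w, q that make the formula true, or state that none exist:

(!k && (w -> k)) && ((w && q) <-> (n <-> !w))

k=F, n=F, w=F, q=T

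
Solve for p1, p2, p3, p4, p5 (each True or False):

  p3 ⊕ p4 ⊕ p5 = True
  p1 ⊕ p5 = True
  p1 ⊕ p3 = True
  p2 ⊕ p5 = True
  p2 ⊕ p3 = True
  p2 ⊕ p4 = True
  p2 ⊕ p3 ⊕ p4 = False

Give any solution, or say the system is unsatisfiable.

p1=F, p2=F, p3=T, p4=T, p5=T

p3 ⊕ p4 ⊕ p5 = T ⊕ T ⊕ T = True ✓
p1 ⊕ p5 = F ⊕ T = True ✓
p1 ⊕ p3 = F ⊕ T = True ✓
p2 ⊕ p5 = F ⊕ T = True ✓
p2 ⊕ p3 = F ⊕ T = True ✓
p2 ⊕ p4 = F ⊕ T = True ✓
p2 ⊕ p3 ⊕ p4 = F ⊕ T ⊕ T = False ✓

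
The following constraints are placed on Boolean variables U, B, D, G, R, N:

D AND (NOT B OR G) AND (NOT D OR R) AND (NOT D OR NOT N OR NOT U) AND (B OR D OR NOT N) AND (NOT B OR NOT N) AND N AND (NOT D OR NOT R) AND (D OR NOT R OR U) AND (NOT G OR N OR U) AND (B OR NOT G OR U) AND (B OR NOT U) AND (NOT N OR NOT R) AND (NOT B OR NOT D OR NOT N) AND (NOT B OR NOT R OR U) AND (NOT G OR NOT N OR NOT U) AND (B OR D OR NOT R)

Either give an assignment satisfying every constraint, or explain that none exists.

UNSATISFIABLE

Case D = True:
  (NOT D OR R) forces R = True.
  Clause (NOT D OR NOT R) is falsified — contradiction.
Case D = False:
  Clause (D) is falsified — contradiction.
Both cases fail, so the formula is unsatisfiable.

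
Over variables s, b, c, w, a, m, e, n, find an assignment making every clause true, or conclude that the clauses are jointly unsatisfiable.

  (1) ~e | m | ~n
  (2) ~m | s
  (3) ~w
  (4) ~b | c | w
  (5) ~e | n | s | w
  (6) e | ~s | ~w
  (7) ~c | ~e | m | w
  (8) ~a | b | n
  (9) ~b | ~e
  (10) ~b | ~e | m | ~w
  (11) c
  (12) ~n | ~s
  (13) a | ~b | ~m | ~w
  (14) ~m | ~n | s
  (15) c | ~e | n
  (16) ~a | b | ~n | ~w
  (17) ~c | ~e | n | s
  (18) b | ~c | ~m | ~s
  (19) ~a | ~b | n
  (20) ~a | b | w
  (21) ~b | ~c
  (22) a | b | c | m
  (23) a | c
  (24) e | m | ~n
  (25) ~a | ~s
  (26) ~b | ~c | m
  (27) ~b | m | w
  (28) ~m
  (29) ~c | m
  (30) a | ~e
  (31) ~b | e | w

UNSATISFIABLE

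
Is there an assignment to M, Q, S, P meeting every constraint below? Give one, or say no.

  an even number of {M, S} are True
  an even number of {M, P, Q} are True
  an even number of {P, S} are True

M=T, Q=F, S=T, P=T

{M, S}: 2 true → even ✓
{M, P, Q}: 2 true → even ✓
{P, S}: 2 true → even ✓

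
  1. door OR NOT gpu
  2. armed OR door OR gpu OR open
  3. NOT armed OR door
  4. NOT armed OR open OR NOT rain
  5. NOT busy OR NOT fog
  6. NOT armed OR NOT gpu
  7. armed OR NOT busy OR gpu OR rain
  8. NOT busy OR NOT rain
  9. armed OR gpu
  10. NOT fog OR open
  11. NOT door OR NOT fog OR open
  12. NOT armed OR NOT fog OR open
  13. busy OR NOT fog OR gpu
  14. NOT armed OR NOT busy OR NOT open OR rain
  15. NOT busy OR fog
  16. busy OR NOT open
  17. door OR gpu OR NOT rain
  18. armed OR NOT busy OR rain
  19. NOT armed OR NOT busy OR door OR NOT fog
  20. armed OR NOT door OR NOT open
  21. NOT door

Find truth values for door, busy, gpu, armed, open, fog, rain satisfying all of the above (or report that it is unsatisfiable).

Unsatisfiable — no assignment works.

Case door = True:
  Clause (NOT door) is falsified — contradiction.
Case door = False:
  (door OR NOT gpu) forces gpu = False.
  (NOT armed OR door) forces armed = False.
  Clause (armed OR gpu) is falsified — contradiction.
Both cases fail, so the formula is unsatisfiable.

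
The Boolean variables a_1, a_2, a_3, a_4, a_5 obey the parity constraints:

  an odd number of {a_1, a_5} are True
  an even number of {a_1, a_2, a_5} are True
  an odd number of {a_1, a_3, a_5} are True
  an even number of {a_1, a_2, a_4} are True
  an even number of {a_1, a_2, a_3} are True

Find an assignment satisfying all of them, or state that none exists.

a_1: True, a_2: True, a_3: False, a_4: False, a_5: False

{a_1, a_5}: 1 true → odd ✓
{a_1, a_2, a_5}: 2 true → even ✓
{a_1, a_3, a_5}: 1 true → odd ✓
{a_1, a_2, a_4}: 2 true → even ✓
{a_1, a_2, a_3}: 2 true → even ✓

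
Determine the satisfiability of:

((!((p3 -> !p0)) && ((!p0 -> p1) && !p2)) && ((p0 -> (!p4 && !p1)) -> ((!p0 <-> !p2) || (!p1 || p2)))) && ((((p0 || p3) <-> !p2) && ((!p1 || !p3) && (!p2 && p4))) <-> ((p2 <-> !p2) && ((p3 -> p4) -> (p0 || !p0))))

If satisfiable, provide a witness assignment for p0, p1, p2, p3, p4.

p0: True, p1: True, p2: False, p3: True, p4: False

  (!((p3 -> !p0)) && ((!p0 -> p1) && !p2)) && ((p0 -> (!p4 && !p1)) -> ((!p0 <-> !p2) || (!p1 || p2))) = True
    !((p3 -> !p0)) && ((!p0 -> p1) && !p2) = True
      !((p3 -> !p0)) = True
        p3 -> !p0 = False
          !p0 = False
      (!p0 -> p1) && !p2 = True
        !p0 -> p1 = True
          !p0 = False
        !p2 = True
    (p0 -> (!p4 && !p1)) -> ((!p0 <-> !p2) || (!p1 || p2)) = True
      p0 -> (!p4 && !p1) = False
        !p4 && !p1 = False
          !p4 = True
          !p1 = False
      (!p0 <-> !p2) || (!p1 || p2) = False
        !p0 <-> !p2 = False
          !p0 = False
          !p2 = True
        !p1 || p2 = False
          !p1 = False
  (((p0 || p3) <-> !p2) && ((!p1 || !p3) && (!p2 && p4))) <-> ((p2 <-> !p2) && ((p3 -> p4) -> (p0 || !p0))) = True
    ((p0 || p3) <-> !p2) && ((!p1 || !p3) && (!p2 && p4)) = False
      (p0 || p3) <-> !p2 = True
        p0 || p3 = True
        !p2 = True
      (!p1 || !p3) && (!p2 && p4) = False
        !p1 || !p3 = False
          !p1 = False
          !p3 = False
        !p2 && p4 = False
          !p2 = True
    (p2 <-> !p2) && ((p3 -> p4) -> (p0 || !p0)) = False
      p2 <-> !p2 = False
        !p2 = True
      (p3 -> p4) -> (p0 || !p0) = True
        p3 -> p4 = False
        p0 || !p0 = True
          !p0 = False
Both conjuncts True, so the formula holds.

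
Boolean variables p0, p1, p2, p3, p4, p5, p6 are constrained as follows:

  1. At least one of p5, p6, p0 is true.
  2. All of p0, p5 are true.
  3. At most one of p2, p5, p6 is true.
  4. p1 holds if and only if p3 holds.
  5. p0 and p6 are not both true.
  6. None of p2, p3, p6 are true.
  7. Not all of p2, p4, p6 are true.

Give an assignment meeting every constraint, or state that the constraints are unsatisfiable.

p0 = True, p1 = False, p2 = False, p3 = False, p4 = True, p5 = True, p6 = False

  (1) {p5, p6, p0}: 2 true — at least one ✓
  (2) {p0, p5}: all 2 true ✓
  (3) {p2, p5, p6}: 1 true — at most one ✓
  (4) p1=F, p3=F — same ✓
  (5) p0=T, p6=F — not both ✓
  (6) {p2, p3, p6}: 0 true — none ✓
  (7) {p2, p4, p6}: 1/3 true — not all ✓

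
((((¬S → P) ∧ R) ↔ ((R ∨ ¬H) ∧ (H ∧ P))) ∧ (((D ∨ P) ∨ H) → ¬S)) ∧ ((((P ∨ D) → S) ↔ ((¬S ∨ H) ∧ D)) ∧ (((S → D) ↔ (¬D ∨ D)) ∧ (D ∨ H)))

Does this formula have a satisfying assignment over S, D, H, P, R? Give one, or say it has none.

S: False, D: False, H: True, P: True, R: False

  (((¬S → P) ∧ R) ↔ ((R ∨ ¬H) ∧ (H ∧ P))) ∧ (((D ∨ P) ∨ H) → ¬S) = True
    ((¬S → P) ∧ R) ↔ ((R ∨ ¬H) ∧ (H ∧ P)) = True
      (¬S → P) ∧ R = False
        ¬S → P = True
          ¬S = True
      (R ∨ ¬H) ∧ (H ∧ P) = False
        R ∨ ¬H = False
          ¬H = False
        H ∧ P = True
    ((D ∨ P) ∨ H) → ¬S = True
      (D ∨ P) ∨ H = True
        D ∨ P = True
      ¬S = True
  (((P ∨ D) → S) ↔ ((¬S ∨ H) ∧ D)) ∧ (((S → D) ↔ (¬D ∨ D)) ∧ (D ∨ H)) = True
    ((P ∨ D) → S) ↔ ((¬S ∨ H) ∧ D) = True
      (P ∨ D) → S = False
        P ∨ D = True
      (¬S ∨ H) ∧ D = False
        ¬S ∨ H = True
          ¬S = True
    ((S → D) ↔ (¬D ∨ D)) ∧ (D ∨ H) = True
      (S → D) ↔ (¬D ∨ D) = True
        S → D = True
        ¬D ∨ D = True
          ¬D = True
      D ∨ H = True
Both conjuncts True, so the formula holds.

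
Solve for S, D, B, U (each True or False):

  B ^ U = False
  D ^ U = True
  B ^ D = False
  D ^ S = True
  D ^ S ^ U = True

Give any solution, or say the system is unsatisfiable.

Unsatisfiable

Adding constraints 1, 2, 3 mod 2: every variable appears an even number of times on the left, so the left side is 0.
But the right sides sum to 1 (mod 2). 0 ≠ 1 — the system is inconsistent.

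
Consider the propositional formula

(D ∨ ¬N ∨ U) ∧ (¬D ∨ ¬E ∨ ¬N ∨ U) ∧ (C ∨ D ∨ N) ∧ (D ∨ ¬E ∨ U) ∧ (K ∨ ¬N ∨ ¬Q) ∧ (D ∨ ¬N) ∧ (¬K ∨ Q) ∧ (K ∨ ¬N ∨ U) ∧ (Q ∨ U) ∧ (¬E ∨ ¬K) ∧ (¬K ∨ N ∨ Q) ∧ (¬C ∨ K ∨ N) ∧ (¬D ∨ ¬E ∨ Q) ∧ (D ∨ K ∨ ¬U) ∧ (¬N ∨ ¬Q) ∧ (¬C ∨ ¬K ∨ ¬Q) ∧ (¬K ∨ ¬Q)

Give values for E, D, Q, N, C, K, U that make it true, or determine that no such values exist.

E = False, D = True, Q = False, N = False, C = False, K = False, U = True

Set E = False.
Set D = True.
Set Q = False.
  then (¬K ∨ Q) forces K = False.
  then (Q ∨ U) forces U = True.
Set N = False.
  then (¬C ∨ K ∨ N) forces C = False.
All clauses satisfied.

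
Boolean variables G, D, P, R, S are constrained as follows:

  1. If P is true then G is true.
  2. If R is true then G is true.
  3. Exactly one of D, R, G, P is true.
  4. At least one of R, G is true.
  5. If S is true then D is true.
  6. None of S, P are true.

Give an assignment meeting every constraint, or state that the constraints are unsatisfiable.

G=T, D=F, P=F, R=F, S=F

  (1) P=F ⇒ G: vacuous ✓
  (2) R=F ⇒ G: vacuous ✓
  (3) {D, R, G, P}: 1 true — exactly one ✓
  (4) {R, G}: 1 true — at least one ✓
  (5) S=F ⇒ D: vacuous ✓
  (6) {S, P}: 0 true — none ✓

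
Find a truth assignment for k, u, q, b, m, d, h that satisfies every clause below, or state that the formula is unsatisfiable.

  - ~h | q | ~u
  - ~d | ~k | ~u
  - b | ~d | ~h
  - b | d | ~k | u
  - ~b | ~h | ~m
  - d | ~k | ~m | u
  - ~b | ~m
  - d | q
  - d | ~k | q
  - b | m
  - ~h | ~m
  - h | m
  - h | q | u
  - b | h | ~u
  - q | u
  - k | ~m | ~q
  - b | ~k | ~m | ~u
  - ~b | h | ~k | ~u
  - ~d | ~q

k=F; u=T; q=T; b=T; m=F; d=F; h=T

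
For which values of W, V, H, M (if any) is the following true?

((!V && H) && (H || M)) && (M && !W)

W=F, V=F, H=T, M=T

  (!V && H) && (H || M) = True
    !V && H = True
      !V = True
    H || M = True
  M && !W = True
    !W = True
Both conjuncts True, so the formula holds.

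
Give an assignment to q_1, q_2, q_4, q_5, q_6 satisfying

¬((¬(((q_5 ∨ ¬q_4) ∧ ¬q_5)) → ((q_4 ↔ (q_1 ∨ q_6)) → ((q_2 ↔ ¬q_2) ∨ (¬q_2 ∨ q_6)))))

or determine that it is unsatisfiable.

q_1 = True, q_2 = True, q_4 = True, q_5 = True, q_6 = False

  ¬((¬(((q_5 ∨ ¬q_4) ∧ ¬q_5)) → ((q_4 ↔ (q_1 ∨ q_6)) → ((q_2 ↔ ¬q_2) ∨ (¬q_2 ∨ q_6))))) = True
    ¬(((q_5 ∨ ¬q_4) ∧ ¬q_5)) → ((q_4 ↔ (q_1 ∨ q_6)) → ((q_2 ↔ ¬q_2) ∨ (¬q_2 ∨ q_6))) = False
      ¬(((q_5 ∨ ¬q_4) ∧ ¬q_5)) = True
        (q_5 ∨ ¬q_4) ∧ ¬q_5 = False
          q_5 ∨ ¬q_4 = True
            ¬q_4 = False
          ¬q_5 = False
      (q_4 ↔ (q_1 ∨ q_6)) → ((q_2 ↔ ¬q_2) ∨ (¬q_2 ∨ q_6)) = False
        q_4 ↔ (q_1 ∨ q_6) = True
          q_1 ∨ q_6 = True
        (q_2 ↔ ¬q_2) ∨ (¬q_2 ∨ q_6) = False
          q_2 ↔ ¬q_2 = False
            ¬q_2 = False
          ¬q_2 ∨ q_6 = False
            ¬q_2 = False
The formula evaluates to True.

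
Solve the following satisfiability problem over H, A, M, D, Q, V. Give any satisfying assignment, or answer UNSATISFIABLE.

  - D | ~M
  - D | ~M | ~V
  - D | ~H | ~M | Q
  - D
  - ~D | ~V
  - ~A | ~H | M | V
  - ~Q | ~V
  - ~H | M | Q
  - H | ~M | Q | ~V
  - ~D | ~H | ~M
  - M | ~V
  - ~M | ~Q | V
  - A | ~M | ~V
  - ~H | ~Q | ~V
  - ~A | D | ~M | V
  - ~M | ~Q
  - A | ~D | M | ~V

Unit clause (D) forces D = True.
In (~D | ~V) only ~V is left, so V = False.
Set H = False.
Set A = False.
Set M = False.
Set Q = True.
All clauses satisfied.

H: False, A: False, M: False, D: True, Q: True, V: False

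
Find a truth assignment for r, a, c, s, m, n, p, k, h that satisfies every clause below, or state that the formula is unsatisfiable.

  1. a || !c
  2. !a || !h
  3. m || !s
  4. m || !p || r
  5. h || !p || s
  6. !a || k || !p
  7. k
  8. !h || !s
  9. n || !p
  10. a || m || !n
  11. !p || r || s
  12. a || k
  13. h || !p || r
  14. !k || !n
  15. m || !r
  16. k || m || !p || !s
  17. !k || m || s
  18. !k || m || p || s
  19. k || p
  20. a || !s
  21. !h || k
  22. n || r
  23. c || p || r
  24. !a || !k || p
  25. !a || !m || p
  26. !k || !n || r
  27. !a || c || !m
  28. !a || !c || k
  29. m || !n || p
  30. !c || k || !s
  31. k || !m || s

Unit clause (k) forces k = True.
In (!k || !n) only !n is left, so n = False.
In (n || r) only r is left, so r = True.
In (n || !p) only !p is left, so p = False.
In (m || !r) only m is left, so m = True.
In (!a || !k || p) only !a is left, so a = False.
In (a || !c) only !c is left, so c = False.
In (a || !s) only !s is left, so s = False.
Set h = True.
All clauses satisfied.

r: True, a: False, c: False, s: False, m: True, n: False, p: False, k: True, h: True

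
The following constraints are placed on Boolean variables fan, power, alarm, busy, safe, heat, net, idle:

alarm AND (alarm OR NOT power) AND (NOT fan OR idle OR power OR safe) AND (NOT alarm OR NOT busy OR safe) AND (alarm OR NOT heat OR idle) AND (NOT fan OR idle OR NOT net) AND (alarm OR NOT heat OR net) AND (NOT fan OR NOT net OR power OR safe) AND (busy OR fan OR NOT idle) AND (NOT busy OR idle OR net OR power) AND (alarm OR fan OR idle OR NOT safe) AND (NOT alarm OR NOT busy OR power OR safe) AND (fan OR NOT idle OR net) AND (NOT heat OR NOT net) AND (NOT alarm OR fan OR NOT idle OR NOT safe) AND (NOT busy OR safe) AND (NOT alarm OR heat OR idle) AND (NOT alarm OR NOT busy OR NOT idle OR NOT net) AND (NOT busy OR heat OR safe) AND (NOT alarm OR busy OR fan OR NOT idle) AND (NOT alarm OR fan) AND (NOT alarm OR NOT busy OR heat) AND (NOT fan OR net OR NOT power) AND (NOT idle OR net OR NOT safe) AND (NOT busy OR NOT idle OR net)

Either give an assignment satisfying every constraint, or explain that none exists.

fan: True; power: False; alarm: True; busy: False; safe: False; heat: False; net: False; idle: True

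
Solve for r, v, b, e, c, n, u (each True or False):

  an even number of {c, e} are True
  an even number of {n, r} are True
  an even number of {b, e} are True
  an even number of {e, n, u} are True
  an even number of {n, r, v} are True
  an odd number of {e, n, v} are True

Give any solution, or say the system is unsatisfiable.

r = True, v = False, b = False, e = False, c = False, n = True, u = True

{c, e}: 0 true → even ✓
{n, r}: 2 true → even ✓
{b, e}: 0 true → even ✓
{e, n, u}: 2 true → even ✓
{n, r, v}: 2 true → even ✓
{e, n, v}: 1 true → odd ✓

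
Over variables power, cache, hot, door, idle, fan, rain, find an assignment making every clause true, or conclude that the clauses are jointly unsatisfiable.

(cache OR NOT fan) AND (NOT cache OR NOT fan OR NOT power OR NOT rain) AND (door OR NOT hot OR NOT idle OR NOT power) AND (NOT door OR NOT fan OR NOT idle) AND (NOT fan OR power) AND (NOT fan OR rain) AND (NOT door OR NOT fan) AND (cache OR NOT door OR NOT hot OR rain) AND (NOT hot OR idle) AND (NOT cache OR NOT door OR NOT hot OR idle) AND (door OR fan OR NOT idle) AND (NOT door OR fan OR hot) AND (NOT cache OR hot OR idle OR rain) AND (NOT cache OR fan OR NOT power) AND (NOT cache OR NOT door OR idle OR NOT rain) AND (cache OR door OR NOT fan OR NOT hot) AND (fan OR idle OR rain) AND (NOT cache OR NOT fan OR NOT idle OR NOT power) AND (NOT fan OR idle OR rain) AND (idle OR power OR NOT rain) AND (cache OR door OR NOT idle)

Set power = False.
  then (NOT fan OR power) forces fan = False.
Set cache = True.
Try hot = False:
  (NOT door OR fan OR hot) forces door = False.
  (door OR fan OR NOT idle) forces idle = False.
  (NOT cache OR hot OR idle OR rain) forces rain = True.
  clause (idle OR power OR NOT rain) is falsified — backtrack.
So hot = True.
  then (NOT hot OR idle) forces idle = True.
  then (door OR fan OR NOT idle) forces door = True.
Set rain = False.
All clauses satisfied.

power: False, cache: True, hot: True, door: True, idle: True, fan: False, rain: False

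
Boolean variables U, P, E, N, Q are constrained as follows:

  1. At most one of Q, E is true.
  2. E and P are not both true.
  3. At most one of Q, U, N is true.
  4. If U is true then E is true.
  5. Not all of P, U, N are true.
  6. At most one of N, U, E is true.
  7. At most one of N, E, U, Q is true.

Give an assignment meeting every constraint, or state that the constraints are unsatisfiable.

U: False; P: True; E: False; N: True; Q: False

  (1) {Q, E}: 0 true — at most one ✓
  (2) E=F, P=T — not both ✓
  (3) {Q, U, N}: 1 true — at most one ✓
  (4) U=F ⇒ E: vacuous ✓
  (5) {P, U, N}: 2/3 true — not all ✓
  (6) {N, U, E}: 1 true — at most one ✓
  (7) {N, E, U, Q}: 1 true — at most one ✓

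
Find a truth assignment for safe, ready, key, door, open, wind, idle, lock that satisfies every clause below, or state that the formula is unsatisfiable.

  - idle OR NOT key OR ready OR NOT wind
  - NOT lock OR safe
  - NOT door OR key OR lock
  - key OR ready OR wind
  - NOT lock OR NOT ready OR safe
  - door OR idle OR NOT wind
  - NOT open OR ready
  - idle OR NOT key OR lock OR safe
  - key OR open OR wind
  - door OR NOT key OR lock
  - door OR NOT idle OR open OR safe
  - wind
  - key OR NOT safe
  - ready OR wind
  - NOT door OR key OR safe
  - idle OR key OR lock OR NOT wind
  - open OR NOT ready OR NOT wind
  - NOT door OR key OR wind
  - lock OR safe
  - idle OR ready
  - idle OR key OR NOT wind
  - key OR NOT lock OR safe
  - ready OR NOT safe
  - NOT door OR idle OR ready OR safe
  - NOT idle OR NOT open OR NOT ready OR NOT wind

Unit clause (wind) forces wind = True.
Try safe = False:
  (NOT lock OR safe) forces lock = False.
  clause (lock OR safe) is falsified — backtrack.
So safe = True.
  then (key OR NOT safe) forces key = True.
  then (ready OR NOT safe) forces ready = True.
  then (open OR NOT ready OR NOT wind) forces open = True.
  then (NOT idle OR NOT open OR NOT ready OR NOT wind) forces idle = False.
  then (door OR idle OR NOT wind) forces door = True.
Set lock = False.
All clauses satisfied.

safe = True, ready = True, key = True, door = True, open = True, wind = True, idle = False, lock = False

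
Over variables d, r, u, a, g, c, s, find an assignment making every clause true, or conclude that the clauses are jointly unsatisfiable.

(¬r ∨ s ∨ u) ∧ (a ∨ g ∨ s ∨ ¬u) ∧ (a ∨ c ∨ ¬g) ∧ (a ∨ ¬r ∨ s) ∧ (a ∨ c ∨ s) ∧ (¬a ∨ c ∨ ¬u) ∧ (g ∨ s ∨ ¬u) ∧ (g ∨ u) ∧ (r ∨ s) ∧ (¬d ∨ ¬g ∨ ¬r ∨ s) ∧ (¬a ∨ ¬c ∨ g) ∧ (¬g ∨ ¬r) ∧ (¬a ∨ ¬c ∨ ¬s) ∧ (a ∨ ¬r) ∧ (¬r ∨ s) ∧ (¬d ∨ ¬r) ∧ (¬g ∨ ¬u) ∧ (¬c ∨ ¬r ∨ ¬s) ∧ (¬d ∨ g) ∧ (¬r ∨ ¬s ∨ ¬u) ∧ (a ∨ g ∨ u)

d = False; r = False; u = False; a = False; g = True; c = True; s = True

Set d = False.
Set r = False.
  then (r ∨ s) forces s = True.
Set u = False.
  then (g ∨ u) forces g = True.
Set a = False.
  then (a ∨ c ∨ ¬g) forces c = True.
All clauses satisfied.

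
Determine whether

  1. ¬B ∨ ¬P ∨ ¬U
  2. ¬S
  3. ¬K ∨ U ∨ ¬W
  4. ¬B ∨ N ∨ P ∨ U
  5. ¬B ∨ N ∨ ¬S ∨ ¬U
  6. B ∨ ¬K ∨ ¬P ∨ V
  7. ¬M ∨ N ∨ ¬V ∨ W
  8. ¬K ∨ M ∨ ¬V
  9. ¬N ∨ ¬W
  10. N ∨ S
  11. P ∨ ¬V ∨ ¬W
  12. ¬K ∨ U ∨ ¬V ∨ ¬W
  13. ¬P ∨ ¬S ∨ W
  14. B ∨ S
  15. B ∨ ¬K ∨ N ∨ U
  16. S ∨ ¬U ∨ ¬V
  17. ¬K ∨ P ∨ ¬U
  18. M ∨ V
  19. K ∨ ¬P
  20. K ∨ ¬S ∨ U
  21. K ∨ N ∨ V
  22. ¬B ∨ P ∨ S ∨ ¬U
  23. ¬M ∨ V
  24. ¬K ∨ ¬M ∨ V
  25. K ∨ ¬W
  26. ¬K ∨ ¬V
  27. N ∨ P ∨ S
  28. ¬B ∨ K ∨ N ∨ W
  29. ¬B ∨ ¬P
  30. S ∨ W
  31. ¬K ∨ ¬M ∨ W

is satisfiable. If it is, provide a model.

Unsatisfiable — no assignment works.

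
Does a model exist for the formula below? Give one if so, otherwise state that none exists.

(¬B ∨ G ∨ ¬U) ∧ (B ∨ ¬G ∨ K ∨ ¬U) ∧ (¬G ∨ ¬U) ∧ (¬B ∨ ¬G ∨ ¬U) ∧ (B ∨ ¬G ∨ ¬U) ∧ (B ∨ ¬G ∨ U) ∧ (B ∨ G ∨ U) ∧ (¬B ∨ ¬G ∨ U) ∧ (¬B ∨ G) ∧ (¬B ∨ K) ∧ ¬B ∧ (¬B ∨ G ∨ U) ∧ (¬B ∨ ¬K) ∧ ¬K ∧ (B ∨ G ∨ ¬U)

Unsatisfiable — no assignment works.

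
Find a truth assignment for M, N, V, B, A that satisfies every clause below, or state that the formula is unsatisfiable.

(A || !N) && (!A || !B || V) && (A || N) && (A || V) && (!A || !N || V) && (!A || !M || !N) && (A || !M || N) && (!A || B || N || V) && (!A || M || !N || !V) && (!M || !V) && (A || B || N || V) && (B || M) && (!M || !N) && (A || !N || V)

Try M = True:
  (!M || !V) forces V = False.
  (A || V) forces A = True.
  (!A || !B || V) forces B = False.
  (!A || !N || V) forces N = False.
  clause (!A || B || N || V) is falsified — backtrack.
So M = False.
  then (B || M) forces B = True.
Set N = False.
  then (A || N) forces A = True.
  then (!A || !B || V) forces V = True.
All clauses satisfied.

M=F, N=F, V=T, B=T, A=T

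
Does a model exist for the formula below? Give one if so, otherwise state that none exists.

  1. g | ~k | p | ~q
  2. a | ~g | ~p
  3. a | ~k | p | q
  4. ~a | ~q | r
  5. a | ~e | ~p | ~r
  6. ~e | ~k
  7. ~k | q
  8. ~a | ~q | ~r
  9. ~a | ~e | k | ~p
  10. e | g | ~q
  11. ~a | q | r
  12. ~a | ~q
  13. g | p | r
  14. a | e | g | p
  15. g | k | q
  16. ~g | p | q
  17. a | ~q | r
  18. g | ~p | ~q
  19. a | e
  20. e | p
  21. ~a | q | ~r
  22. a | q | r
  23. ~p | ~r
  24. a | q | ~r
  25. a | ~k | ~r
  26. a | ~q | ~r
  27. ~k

Case q = True:
  (~a | ~q) forces a = False.
  (a | ~q | r) forces r = True.
  Clause (a | ~q | ~r) is falsified — contradiction.
Case q = False:
  (~k | q) forces k = False.
  (g | k | q) forces g = True.
  (~g | p | q) forces p = True.
  (a | ~g | ~p) forces a = True.
  (~a | ~e | k | ~p) forces e = False.
  (~a | q | r) forces r = True.
  Clause (~a | q | ~r) is falsified — contradiction.
Both cases fail, so the formula is unsatisfiable.

No satisfying assignment exists.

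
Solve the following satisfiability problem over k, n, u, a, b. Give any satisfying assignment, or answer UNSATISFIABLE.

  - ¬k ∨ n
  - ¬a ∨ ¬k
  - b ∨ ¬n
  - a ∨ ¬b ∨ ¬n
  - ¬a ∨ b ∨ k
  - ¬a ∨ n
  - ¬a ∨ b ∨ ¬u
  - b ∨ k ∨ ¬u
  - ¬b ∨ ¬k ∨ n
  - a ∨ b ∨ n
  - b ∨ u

Try k = True:
  (¬k ∨ n) forces n = True.
  (¬a ∨ ¬k) forces a = False.
  (b ∨ ¬n) forces b = True.
  clause (a ∨ ¬b ∨ ¬n) is falsified — backtrack.
So k = False.
Set n = True.
  then (b ∨ ¬n) forces b = True.
  then (a ∨ ¬b ∨ ¬n) forces a = True.
Set u = True.
All clauses satisfied.

k: False; n: True; u: True; a: True; b: True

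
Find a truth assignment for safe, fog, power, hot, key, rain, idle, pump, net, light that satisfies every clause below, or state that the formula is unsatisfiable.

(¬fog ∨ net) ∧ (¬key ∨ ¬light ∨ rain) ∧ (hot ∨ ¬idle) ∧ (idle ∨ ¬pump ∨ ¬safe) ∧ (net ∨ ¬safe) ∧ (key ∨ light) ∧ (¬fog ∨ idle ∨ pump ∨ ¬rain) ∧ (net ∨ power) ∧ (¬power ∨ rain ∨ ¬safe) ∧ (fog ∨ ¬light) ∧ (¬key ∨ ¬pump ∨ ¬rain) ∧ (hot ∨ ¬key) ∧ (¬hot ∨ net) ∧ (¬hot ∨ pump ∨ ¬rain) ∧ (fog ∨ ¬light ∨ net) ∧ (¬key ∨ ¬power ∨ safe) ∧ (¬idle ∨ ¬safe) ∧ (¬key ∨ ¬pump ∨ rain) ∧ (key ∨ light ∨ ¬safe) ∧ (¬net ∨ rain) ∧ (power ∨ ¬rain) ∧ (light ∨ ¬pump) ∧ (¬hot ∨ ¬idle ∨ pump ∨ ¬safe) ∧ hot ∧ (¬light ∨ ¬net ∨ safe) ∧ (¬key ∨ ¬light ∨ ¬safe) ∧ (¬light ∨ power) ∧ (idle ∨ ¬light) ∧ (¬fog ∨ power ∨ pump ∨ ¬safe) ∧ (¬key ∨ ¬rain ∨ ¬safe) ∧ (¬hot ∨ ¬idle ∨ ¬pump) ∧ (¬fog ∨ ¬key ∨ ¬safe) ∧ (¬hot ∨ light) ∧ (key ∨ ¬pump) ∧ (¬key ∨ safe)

Case hot = True:
  (¬hot ∨ net) forces net = True.
  (¬net ∨ rain) forces rain = True.
  (¬hot ∨ pump ∨ ¬rain) forces pump = True.
  (¬key ∨ ¬pump ∨ ¬rain) forces key = False.
  Clause (key ∨ ¬pump) is falsified — contradiction.
Case hot = False:
  Clause (hot) is falsified — contradiction.
Both cases fail, so the formula is unsatisfiable.

Unsatisfiable — no assignment works.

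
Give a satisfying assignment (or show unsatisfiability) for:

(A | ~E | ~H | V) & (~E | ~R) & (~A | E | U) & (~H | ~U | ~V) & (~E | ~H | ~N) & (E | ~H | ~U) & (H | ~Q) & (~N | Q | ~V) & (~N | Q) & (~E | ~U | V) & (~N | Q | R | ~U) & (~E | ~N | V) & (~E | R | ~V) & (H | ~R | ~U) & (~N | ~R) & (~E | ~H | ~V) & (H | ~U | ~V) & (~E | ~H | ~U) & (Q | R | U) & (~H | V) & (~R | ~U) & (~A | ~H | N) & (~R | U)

Set U = False.
  then (~R | U) forces R = False.
  then (Q | R | U) forces Q = True.
  then (H | ~Q) forces H = True.
  then (~H | V) forces V = True.
  then (~E | R | ~V) forces E = False.
  then (~A | E | U) forces A = False.
Set N = True.
All clauses satisfied.

U = False, H = True, R = False, E = False, V = True, Q = True, A = False, N = True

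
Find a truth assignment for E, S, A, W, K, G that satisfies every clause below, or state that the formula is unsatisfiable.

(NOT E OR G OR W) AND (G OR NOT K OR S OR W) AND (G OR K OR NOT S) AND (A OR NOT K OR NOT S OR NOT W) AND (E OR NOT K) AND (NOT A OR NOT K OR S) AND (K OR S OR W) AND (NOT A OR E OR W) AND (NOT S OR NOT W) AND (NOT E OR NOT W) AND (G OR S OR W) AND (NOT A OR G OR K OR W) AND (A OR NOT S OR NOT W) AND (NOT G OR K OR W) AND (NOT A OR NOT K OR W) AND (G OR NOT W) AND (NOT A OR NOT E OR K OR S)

E = True; S = False; A = False; W = False; K = True; G = True

Set E = True.
  then (NOT E OR NOT W) forces W = False.
  then (NOT E OR G OR W) forces G = True.
  then (NOT G OR K OR W) forces K = True.
  then (NOT A OR NOT K OR W) forces A = False.
Set S = False.
All clauses satisfied.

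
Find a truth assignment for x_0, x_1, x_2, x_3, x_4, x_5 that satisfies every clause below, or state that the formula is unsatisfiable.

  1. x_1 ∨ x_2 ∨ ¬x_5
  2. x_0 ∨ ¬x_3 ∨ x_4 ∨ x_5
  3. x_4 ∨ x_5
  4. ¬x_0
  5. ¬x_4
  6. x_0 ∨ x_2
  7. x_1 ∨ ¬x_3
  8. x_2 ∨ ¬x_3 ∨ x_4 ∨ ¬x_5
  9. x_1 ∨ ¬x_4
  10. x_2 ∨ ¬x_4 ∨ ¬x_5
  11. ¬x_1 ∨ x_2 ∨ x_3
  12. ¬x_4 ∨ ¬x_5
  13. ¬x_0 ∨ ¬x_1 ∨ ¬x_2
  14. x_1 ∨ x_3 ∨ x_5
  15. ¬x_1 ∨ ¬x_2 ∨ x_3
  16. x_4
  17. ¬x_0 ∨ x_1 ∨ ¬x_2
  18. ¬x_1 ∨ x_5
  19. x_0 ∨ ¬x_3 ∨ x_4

Case x_4 = True:
  Clause (¬x_4) is falsified — contradiction.
Case x_4 = False:
  Clause (x_4) is falsified — contradiction.
Both cases fail, so the formula is unsatisfiable.

Unsatisfiable — no assignment works.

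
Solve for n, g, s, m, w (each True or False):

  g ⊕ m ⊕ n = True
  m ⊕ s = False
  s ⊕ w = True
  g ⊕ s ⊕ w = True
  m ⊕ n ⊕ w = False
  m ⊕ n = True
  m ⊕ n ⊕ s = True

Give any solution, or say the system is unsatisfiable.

n = True; g = False; s = False; m = False; w = True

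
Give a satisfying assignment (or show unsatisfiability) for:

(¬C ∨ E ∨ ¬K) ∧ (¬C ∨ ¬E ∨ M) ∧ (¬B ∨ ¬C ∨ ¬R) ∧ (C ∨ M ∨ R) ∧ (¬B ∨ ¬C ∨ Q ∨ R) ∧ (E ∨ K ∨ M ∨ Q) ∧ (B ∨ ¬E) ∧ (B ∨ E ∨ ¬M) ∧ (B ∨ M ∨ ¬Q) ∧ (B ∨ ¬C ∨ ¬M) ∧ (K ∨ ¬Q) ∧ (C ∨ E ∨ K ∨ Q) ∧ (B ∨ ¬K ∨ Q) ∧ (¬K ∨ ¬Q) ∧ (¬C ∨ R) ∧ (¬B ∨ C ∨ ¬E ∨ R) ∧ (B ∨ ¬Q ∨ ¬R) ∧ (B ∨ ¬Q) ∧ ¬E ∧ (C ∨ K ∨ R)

Unit clause (¬E) forces E = False.
Try Q = True:
  (K ∨ ¬Q) forces K = True.
  clause (¬K ∨ ¬Q) is falsified — backtrack.
So Q = False.
Set M = False.
  then (E ∨ K ∨ M ∨ Q) forces K = True.
  then (B ∨ ¬K ∨ Q) forces B = True.
  then (¬C ∨ E ∨ ¬K) forces C = False.
  then (C ∨ M ∨ R) forces R = True.
All clauses satisfied.

Q = False, M = False, E = False, R = True, B = True, C = False, K = True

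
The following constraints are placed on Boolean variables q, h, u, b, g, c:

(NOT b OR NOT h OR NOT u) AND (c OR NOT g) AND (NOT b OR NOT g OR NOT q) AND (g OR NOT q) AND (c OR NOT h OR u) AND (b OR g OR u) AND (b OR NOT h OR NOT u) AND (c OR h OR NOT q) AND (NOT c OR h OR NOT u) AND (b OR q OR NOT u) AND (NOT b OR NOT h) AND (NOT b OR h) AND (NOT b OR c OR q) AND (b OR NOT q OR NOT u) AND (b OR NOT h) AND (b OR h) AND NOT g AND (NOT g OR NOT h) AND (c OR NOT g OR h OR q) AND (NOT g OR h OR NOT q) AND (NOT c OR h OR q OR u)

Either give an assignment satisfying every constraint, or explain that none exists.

Case h = True:
  (NOT b OR NOT h) forces b = False.
  Clause (b OR NOT h) is falsified — contradiction.
Case h = False:
  (NOT b OR h) forces b = False.
  Clause (b OR h) is falsified — contradiction.
Both cases fail, so the formula is unsatisfiable.

No satisfying assignment exists.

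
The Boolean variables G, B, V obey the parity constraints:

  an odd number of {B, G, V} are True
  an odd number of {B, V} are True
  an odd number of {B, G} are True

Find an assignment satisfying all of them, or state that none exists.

G = False, B = True, V = False

{B, G, V}: 1 true → odd ✓
{B, V}: 1 true → odd ✓
{B, G}: 1 true → odd ✓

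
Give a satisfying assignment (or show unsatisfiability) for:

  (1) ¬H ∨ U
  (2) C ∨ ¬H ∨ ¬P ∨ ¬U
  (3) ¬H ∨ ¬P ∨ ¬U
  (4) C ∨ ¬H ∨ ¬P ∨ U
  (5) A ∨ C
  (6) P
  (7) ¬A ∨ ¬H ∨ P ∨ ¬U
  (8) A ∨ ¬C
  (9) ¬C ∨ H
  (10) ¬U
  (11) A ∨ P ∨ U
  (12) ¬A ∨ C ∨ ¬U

C=F, H=F, A=T, U=F, P=T

Unit clause (P) forces P = True.
Unit clause (¬U) forces U = False.
In (¬H ∨ U) only ¬H is left, so H = False.
In (¬C ∨ H) only ¬C is left, so C = False.
In (A ∨ C) only A is left, so A = True.
All clauses satisfied.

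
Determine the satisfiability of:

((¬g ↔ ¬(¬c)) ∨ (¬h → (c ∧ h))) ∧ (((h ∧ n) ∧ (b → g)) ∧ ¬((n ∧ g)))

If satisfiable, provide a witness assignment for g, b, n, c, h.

g: False, b: False, n: True, c: False, h: True

  (¬g ↔ ¬(¬c)) ∨ (¬h → (c ∧ h)) = True
    ¬g ↔ ¬(¬c) = False
      ¬g = True
      ¬(¬c) = False
        ¬c = True
    ¬h → (c ∧ h) = True
      ¬h = False
      c ∧ h = False
  ((h ∧ n) ∧ (b → g)) ∧ ¬((n ∧ g)) = True
    (h ∧ n) ∧ (b → g) = True
      h ∧ n = True
      b → g = True
    ¬((n ∧ g)) = True
      n ∧ g = False
Both conjuncts True, so the formula holds.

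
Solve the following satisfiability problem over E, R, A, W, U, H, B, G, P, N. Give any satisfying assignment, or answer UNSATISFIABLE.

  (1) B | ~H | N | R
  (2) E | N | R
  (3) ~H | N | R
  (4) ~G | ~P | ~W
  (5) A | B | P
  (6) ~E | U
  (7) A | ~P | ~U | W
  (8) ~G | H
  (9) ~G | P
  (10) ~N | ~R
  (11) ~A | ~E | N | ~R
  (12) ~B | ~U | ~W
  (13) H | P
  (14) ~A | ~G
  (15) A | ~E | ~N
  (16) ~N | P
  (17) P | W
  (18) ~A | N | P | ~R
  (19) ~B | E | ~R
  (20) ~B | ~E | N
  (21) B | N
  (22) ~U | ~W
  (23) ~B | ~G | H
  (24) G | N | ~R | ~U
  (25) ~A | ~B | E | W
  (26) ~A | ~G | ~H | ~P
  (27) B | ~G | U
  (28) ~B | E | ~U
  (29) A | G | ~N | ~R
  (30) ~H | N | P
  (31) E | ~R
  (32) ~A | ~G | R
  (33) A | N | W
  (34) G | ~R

E = False; R = False; A = False; W = True; U = False; H = False; B = False; G = False; P = True; N = True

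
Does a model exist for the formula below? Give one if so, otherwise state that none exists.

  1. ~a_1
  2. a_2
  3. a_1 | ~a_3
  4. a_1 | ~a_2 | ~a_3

Unit clause (~a_1) forces a_1 = False.
Unit clause (a_2) forces a_2 = True.
In (a_1 | ~a_3) only ~a_3 is left, so a_3 = False.
All clauses satisfied.

a_1: False, a_2: True, a_3: False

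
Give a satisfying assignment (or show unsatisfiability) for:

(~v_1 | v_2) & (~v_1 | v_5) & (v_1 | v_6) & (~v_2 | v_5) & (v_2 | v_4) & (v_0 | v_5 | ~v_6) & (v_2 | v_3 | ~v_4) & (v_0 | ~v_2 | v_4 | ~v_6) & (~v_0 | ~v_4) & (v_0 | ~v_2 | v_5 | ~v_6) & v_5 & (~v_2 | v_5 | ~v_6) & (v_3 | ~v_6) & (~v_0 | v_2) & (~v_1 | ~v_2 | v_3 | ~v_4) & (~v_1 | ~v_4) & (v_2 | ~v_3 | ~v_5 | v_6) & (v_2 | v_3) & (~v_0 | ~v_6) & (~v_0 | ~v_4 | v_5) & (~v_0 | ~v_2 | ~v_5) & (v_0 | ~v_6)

v_0 = False; v_1 = True; v_2 = True; v_3 = True; v_4 = False; v_5 = True; v_6 = False

Unit clause (v_5) forces v_5 = True.
Try v_0 = True:
  (~v_0 | ~v_4) forces v_4 = False.
  (v_2 | v_4) forces v_2 = True.
  clause (~v_0 | ~v_2 | ~v_5) is falsified — backtrack.
So v_0 = False.
  then (v_0 | ~v_6) forces v_6 = False.
  then (v_1 | v_6) forces v_1 = True.
  then (~v_1 | ~v_4) forces v_4 = False.
  then (~v_1 | v_2) forces v_2 = True.
Set v_3 = True.
All clauses satisfied.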